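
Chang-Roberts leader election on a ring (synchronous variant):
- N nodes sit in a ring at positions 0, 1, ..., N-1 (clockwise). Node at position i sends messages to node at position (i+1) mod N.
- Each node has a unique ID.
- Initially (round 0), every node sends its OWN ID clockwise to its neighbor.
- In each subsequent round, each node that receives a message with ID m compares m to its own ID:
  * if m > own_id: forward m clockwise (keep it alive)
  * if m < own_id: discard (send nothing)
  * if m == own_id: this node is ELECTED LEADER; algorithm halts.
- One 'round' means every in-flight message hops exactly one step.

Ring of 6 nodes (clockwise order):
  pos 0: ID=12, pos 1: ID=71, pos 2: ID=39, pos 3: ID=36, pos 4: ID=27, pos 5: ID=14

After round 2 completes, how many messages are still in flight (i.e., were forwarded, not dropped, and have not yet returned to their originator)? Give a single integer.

Answer: 4

Derivation:
Round 1: pos1(id71) recv 12: drop; pos2(id39) recv 71: fwd; pos3(id36) recv 39: fwd; pos4(id27) recv 36: fwd; pos5(id14) recv 27: fwd; pos0(id12) recv 14: fwd
Round 2: pos3(id36) recv 71: fwd; pos4(id27) recv 39: fwd; pos5(id14) recv 36: fwd; pos0(id12) recv 27: fwd; pos1(id71) recv 14: drop
After round 2: 4 messages still in flight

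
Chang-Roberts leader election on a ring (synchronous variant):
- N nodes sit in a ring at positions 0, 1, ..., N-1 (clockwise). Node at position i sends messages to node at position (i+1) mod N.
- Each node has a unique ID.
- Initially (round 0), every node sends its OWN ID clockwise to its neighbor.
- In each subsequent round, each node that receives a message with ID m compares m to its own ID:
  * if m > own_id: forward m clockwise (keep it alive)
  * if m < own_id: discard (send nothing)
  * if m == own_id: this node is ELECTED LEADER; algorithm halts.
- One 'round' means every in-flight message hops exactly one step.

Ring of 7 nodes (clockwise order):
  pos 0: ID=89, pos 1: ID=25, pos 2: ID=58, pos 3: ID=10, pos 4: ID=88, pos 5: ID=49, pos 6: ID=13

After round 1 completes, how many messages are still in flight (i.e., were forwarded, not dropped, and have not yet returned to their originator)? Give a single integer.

Round 1: pos1(id25) recv 89: fwd; pos2(id58) recv 25: drop; pos3(id10) recv 58: fwd; pos4(id88) recv 10: drop; pos5(id49) recv 88: fwd; pos6(id13) recv 49: fwd; pos0(id89) recv 13: drop
After round 1: 4 messages still in flight

Answer: 4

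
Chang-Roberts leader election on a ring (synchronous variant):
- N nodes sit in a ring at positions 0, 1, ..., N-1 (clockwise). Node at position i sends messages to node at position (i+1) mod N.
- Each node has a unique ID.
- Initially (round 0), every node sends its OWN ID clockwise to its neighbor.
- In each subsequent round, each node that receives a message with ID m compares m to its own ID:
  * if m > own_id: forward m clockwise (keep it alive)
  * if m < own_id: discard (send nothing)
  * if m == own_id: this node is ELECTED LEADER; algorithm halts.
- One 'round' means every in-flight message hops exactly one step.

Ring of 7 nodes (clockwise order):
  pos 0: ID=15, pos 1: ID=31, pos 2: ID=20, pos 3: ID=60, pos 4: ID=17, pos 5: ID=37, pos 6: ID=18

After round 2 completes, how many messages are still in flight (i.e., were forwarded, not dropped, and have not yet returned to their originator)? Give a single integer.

Round 1: pos1(id31) recv 15: drop; pos2(id20) recv 31: fwd; pos3(id60) recv 20: drop; pos4(id17) recv 60: fwd; pos5(id37) recv 17: drop; pos6(id18) recv 37: fwd; pos0(id15) recv 18: fwd
Round 2: pos3(id60) recv 31: drop; pos5(id37) recv 60: fwd; pos0(id15) recv 37: fwd; pos1(id31) recv 18: drop
After round 2: 2 messages still in flight

Answer: 2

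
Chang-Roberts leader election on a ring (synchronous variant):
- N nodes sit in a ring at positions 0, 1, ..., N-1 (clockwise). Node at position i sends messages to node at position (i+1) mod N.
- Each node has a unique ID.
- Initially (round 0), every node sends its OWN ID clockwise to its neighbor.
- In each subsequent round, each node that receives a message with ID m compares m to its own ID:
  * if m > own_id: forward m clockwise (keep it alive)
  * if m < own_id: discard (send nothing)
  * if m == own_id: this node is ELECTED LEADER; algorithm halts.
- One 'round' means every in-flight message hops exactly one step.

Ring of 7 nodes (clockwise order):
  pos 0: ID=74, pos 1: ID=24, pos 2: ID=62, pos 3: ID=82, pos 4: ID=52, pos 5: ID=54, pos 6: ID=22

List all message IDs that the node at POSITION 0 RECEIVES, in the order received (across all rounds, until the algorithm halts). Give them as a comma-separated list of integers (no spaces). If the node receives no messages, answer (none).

Answer: 22,54,82

Derivation:
Round 1: pos1(id24) recv 74: fwd; pos2(id62) recv 24: drop; pos3(id82) recv 62: drop; pos4(id52) recv 82: fwd; pos5(id54) recv 52: drop; pos6(id22) recv 54: fwd; pos0(id74) recv 22: drop
Round 2: pos2(id62) recv 74: fwd; pos5(id54) recv 82: fwd; pos0(id74) recv 54: drop
Round 3: pos3(id82) recv 74: drop; pos6(id22) recv 82: fwd
Round 4: pos0(id74) recv 82: fwd
Round 5: pos1(id24) recv 82: fwd
Round 6: pos2(id62) recv 82: fwd
Round 7: pos3(id82) recv 82: ELECTED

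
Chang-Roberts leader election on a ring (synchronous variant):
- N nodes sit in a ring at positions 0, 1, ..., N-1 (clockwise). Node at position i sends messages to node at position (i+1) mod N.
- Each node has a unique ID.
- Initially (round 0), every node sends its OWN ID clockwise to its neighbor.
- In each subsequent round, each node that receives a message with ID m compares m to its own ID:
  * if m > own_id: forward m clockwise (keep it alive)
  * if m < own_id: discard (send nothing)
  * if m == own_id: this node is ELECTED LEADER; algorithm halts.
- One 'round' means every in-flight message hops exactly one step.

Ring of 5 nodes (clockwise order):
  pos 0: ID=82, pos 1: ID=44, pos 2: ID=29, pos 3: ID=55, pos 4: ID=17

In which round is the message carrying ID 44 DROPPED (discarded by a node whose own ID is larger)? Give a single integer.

Round 1: pos1(id44) recv 82: fwd; pos2(id29) recv 44: fwd; pos3(id55) recv 29: drop; pos4(id17) recv 55: fwd; pos0(id82) recv 17: drop
Round 2: pos2(id29) recv 82: fwd; pos3(id55) recv 44: drop; pos0(id82) recv 55: drop
Round 3: pos3(id55) recv 82: fwd
Round 4: pos4(id17) recv 82: fwd
Round 5: pos0(id82) recv 82: ELECTED
Message ID 44 originates at pos 1; dropped at pos 3 in round 2

Answer: 2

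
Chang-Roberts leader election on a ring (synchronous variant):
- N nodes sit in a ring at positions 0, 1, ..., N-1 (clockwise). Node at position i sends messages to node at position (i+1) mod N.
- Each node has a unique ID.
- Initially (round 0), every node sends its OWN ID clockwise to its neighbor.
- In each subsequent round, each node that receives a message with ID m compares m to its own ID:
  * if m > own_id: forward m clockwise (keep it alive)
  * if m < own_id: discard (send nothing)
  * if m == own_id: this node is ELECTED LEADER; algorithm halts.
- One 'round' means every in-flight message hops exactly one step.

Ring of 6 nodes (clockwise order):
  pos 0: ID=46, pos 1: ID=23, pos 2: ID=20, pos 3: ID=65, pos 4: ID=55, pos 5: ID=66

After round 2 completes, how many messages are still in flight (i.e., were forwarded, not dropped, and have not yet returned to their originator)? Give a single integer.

Round 1: pos1(id23) recv 46: fwd; pos2(id20) recv 23: fwd; pos3(id65) recv 20: drop; pos4(id55) recv 65: fwd; pos5(id66) recv 55: drop; pos0(id46) recv 66: fwd
Round 2: pos2(id20) recv 46: fwd; pos3(id65) recv 23: drop; pos5(id66) recv 65: drop; pos1(id23) recv 66: fwd
After round 2: 2 messages still in flight

Answer: 2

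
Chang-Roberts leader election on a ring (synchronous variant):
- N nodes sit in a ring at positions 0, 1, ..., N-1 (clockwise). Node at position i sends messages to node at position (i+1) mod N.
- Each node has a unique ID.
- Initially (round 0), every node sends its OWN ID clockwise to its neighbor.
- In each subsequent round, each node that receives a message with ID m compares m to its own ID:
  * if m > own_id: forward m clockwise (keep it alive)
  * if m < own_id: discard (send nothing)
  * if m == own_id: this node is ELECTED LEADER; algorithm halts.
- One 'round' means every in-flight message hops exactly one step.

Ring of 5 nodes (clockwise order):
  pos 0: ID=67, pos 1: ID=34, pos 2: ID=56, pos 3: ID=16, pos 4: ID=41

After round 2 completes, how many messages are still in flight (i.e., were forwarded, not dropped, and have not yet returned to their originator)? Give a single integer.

Round 1: pos1(id34) recv 67: fwd; pos2(id56) recv 34: drop; pos3(id16) recv 56: fwd; pos4(id41) recv 16: drop; pos0(id67) recv 41: drop
Round 2: pos2(id56) recv 67: fwd; pos4(id41) recv 56: fwd
After round 2: 2 messages still in flight

Answer: 2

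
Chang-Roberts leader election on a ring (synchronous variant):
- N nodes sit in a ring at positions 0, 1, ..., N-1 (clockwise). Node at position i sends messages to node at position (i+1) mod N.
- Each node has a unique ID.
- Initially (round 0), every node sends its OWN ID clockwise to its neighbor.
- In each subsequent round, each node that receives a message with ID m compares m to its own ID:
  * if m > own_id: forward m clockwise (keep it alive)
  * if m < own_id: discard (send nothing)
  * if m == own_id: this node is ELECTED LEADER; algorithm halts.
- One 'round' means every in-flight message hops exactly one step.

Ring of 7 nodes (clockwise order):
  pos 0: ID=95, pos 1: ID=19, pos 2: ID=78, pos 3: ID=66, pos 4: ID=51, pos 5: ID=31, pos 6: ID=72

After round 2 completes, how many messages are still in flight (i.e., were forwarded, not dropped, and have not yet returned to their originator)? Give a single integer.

Round 1: pos1(id19) recv 95: fwd; pos2(id78) recv 19: drop; pos3(id66) recv 78: fwd; pos4(id51) recv 66: fwd; pos5(id31) recv 51: fwd; pos6(id72) recv 31: drop; pos0(id95) recv 72: drop
Round 2: pos2(id78) recv 95: fwd; pos4(id51) recv 78: fwd; pos5(id31) recv 66: fwd; pos6(id72) recv 51: drop
After round 2: 3 messages still in flight

Answer: 3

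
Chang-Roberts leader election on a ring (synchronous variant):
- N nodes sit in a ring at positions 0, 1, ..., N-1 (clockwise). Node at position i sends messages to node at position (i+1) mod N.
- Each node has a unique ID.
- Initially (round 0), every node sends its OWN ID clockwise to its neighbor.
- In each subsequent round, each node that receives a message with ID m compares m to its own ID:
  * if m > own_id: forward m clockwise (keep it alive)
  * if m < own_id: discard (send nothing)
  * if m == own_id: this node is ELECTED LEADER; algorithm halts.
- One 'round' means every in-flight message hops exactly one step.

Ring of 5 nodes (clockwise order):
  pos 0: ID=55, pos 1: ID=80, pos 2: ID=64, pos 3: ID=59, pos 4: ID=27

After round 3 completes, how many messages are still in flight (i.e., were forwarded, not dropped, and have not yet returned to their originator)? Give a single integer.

Round 1: pos1(id80) recv 55: drop; pos2(id64) recv 80: fwd; pos3(id59) recv 64: fwd; pos4(id27) recv 59: fwd; pos0(id55) recv 27: drop
Round 2: pos3(id59) recv 80: fwd; pos4(id27) recv 64: fwd; pos0(id55) recv 59: fwd
Round 3: pos4(id27) recv 80: fwd; pos0(id55) recv 64: fwd; pos1(id80) recv 59: drop
After round 3: 2 messages still in flight

Answer: 2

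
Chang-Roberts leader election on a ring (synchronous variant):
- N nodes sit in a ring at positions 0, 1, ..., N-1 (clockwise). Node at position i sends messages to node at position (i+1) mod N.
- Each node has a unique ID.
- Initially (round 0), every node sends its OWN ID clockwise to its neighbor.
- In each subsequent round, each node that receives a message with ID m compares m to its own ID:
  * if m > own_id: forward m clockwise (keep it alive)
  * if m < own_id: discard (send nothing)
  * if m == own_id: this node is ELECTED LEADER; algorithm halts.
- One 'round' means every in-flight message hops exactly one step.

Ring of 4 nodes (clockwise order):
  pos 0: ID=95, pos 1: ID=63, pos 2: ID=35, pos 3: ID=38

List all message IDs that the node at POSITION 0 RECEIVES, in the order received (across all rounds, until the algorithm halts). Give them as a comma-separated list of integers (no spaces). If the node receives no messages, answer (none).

Round 1: pos1(id63) recv 95: fwd; pos2(id35) recv 63: fwd; pos3(id38) recv 35: drop; pos0(id95) recv 38: drop
Round 2: pos2(id35) recv 95: fwd; pos3(id38) recv 63: fwd
Round 3: pos3(id38) recv 95: fwd; pos0(id95) recv 63: drop
Round 4: pos0(id95) recv 95: ELECTED

Answer: 38,63,95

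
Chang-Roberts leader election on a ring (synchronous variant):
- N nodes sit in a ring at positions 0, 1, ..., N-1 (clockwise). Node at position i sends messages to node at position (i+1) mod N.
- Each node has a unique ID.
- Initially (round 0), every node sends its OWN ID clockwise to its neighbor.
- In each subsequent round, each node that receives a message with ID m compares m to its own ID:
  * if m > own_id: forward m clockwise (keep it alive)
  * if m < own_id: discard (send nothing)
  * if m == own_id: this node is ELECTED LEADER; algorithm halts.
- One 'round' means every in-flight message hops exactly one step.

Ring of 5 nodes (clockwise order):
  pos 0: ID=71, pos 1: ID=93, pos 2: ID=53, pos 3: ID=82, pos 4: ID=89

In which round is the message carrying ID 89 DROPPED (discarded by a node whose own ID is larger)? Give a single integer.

Round 1: pos1(id93) recv 71: drop; pos2(id53) recv 93: fwd; pos3(id82) recv 53: drop; pos4(id89) recv 82: drop; pos0(id71) recv 89: fwd
Round 2: pos3(id82) recv 93: fwd; pos1(id93) recv 89: drop
Round 3: pos4(id89) recv 93: fwd
Round 4: pos0(id71) recv 93: fwd
Round 5: pos1(id93) recv 93: ELECTED
Message ID 89 originates at pos 4; dropped at pos 1 in round 2

Answer: 2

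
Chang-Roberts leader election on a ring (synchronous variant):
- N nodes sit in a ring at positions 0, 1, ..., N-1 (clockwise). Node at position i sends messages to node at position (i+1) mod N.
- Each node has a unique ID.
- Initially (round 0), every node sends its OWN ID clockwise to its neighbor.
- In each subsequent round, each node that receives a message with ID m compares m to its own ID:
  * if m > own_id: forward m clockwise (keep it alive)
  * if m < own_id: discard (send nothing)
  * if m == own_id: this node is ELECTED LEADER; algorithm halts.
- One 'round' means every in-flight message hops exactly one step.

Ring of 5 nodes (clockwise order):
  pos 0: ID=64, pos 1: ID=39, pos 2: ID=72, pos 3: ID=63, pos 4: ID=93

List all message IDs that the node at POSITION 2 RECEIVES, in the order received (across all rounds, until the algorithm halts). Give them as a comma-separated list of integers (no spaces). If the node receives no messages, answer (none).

Round 1: pos1(id39) recv 64: fwd; pos2(id72) recv 39: drop; pos3(id63) recv 72: fwd; pos4(id93) recv 63: drop; pos0(id64) recv 93: fwd
Round 2: pos2(id72) recv 64: drop; pos4(id93) recv 72: drop; pos1(id39) recv 93: fwd
Round 3: pos2(id72) recv 93: fwd
Round 4: pos3(id63) recv 93: fwd
Round 5: pos4(id93) recv 93: ELECTED

Answer: 39,64,93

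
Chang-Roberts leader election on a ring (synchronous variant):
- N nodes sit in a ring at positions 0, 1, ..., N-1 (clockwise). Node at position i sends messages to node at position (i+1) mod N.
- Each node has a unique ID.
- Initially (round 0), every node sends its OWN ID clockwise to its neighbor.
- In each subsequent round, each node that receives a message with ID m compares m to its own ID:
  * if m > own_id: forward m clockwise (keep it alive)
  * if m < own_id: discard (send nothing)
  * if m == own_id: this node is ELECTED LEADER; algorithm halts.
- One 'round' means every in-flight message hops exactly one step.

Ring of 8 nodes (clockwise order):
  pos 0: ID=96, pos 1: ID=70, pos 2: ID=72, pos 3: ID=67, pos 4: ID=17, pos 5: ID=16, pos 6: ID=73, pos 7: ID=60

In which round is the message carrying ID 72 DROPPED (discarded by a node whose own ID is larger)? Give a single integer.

Answer: 4

Derivation:
Round 1: pos1(id70) recv 96: fwd; pos2(id72) recv 70: drop; pos3(id67) recv 72: fwd; pos4(id17) recv 67: fwd; pos5(id16) recv 17: fwd; pos6(id73) recv 16: drop; pos7(id60) recv 73: fwd; pos0(id96) recv 60: drop
Round 2: pos2(id72) recv 96: fwd; pos4(id17) recv 72: fwd; pos5(id16) recv 67: fwd; pos6(id73) recv 17: drop; pos0(id96) recv 73: drop
Round 3: pos3(id67) recv 96: fwd; pos5(id16) recv 72: fwd; pos6(id73) recv 67: drop
Round 4: pos4(id17) recv 96: fwd; pos6(id73) recv 72: drop
Round 5: pos5(id16) recv 96: fwd
Round 6: pos6(id73) recv 96: fwd
Round 7: pos7(id60) recv 96: fwd
Round 8: pos0(id96) recv 96: ELECTED
Message ID 72 originates at pos 2; dropped at pos 6 in round 4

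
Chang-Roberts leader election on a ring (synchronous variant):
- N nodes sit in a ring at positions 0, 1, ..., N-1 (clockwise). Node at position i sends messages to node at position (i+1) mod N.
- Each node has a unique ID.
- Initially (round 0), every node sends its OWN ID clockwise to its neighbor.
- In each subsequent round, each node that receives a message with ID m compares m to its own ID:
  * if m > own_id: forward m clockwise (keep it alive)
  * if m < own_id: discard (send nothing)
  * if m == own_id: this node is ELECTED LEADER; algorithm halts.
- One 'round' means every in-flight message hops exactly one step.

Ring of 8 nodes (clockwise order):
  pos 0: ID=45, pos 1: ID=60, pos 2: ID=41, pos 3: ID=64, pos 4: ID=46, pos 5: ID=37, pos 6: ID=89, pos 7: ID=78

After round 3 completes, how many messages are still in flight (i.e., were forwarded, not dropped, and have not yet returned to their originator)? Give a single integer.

Round 1: pos1(id60) recv 45: drop; pos2(id41) recv 60: fwd; pos3(id64) recv 41: drop; pos4(id46) recv 64: fwd; pos5(id37) recv 46: fwd; pos6(id89) recv 37: drop; pos7(id78) recv 89: fwd; pos0(id45) recv 78: fwd
Round 2: pos3(id64) recv 60: drop; pos5(id37) recv 64: fwd; pos6(id89) recv 46: drop; pos0(id45) recv 89: fwd; pos1(id60) recv 78: fwd
Round 3: pos6(id89) recv 64: drop; pos1(id60) recv 89: fwd; pos2(id41) recv 78: fwd
After round 3: 2 messages still in flight

Answer: 2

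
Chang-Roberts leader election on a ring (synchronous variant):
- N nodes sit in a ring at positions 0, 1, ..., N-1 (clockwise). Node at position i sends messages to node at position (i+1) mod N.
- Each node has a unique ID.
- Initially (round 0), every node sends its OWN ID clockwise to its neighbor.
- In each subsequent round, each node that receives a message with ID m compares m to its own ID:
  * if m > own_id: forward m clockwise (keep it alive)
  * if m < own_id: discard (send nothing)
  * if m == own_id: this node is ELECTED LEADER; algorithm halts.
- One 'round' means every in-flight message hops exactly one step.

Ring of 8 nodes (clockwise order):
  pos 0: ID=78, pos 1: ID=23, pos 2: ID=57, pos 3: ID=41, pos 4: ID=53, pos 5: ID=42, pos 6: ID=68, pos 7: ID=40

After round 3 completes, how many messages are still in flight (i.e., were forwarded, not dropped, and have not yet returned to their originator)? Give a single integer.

Answer: 2

Derivation:
Round 1: pos1(id23) recv 78: fwd; pos2(id57) recv 23: drop; pos3(id41) recv 57: fwd; pos4(id53) recv 41: drop; pos5(id42) recv 53: fwd; pos6(id68) recv 42: drop; pos7(id40) recv 68: fwd; pos0(id78) recv 40: drop
Round 2: pos2(id57) recv 78: fwd; pos4(id53) recv 57: fwd; pos6(id68) recv 53: drop; pos0(id78) recv 68: drop
Round 3: pos3(id41) recv 78: fwd; pos5(id42) recv 57: fwd
After round 3: 2 messages still in flight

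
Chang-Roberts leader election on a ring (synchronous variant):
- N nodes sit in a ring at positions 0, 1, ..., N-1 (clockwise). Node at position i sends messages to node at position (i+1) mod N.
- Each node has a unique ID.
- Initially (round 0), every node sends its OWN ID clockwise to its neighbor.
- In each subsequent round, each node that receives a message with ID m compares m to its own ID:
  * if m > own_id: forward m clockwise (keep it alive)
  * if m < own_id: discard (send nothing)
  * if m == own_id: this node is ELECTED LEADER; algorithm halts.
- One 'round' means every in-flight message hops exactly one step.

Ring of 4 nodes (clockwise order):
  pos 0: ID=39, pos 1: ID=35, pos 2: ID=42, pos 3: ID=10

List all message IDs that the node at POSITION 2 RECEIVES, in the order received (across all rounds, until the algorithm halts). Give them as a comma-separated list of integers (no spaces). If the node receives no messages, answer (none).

Answer: 35,39,42

Derivation:
Round 1: pos1(id35) recv 39: fwd; pos2(id42) recv 35: drop; pos3(id10) recv 42: fwd; pos0(id39) recv 10: drop
Round 2: pos2(id42) recv 39: drop; pos0(id39) recv 42: fwd
Round 3: pos1(id35) recv 42: fwd
Round 4: pos2(id42) recv 42: ELECTED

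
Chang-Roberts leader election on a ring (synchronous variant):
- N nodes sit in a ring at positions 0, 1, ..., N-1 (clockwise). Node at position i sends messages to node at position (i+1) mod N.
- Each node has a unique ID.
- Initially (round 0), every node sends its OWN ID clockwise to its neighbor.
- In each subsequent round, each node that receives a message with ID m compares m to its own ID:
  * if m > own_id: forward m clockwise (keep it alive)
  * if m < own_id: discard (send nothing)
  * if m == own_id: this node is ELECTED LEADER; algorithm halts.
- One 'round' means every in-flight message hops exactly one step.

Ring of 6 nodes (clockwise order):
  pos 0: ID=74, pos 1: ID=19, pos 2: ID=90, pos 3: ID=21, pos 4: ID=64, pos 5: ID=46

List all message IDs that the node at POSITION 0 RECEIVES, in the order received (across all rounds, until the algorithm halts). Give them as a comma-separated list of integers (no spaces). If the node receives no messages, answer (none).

Answer: 46,64,90

Derivation:
Round 1: pos1(id19) recv 74: fwd; pos2(id90) recv 19: drop; pos3(id21) recv 90: fwd; pos4(id64) recv 21: drop; pos5(id46) recv 64: fwd; pos0(id74) recv 46: drop
Round 2: pos2(id90) recv 74: drop; pos4(id64) recv 90: fwd; pos0(id74) recv 64: drop
Round 3: pos5(id46) recv 90: fwd
Round 4: pos0(id74) recv 90: fwd
Round 5: pos1(id19) recv 90: fwd
Round 6: pos2(id90) recv 90: ELECTED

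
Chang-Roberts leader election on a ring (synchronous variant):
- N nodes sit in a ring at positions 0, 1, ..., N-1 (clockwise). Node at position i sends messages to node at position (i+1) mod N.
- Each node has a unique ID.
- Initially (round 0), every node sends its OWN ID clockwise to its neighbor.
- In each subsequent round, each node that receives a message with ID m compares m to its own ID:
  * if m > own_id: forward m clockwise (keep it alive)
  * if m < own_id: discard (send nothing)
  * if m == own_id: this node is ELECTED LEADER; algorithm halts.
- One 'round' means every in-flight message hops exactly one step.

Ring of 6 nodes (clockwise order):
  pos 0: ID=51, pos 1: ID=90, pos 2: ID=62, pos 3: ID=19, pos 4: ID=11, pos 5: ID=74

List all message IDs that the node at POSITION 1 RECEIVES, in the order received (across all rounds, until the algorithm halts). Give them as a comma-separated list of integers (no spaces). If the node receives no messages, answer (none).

Round 1: pos1(id90) recv 51: drop; pos2(id62) recv 90: fwd; pos3(id19) recv 62: fwd; pos4(id11) recv 19: fwd; pos5(id74) recv 11: drop; pos0(id51) recv 74: fwd
Round 2: pos3(id19) recv 90: fwd; pos4(id11) recv 62: fwd; pos5(id74) recv 19: drop; pos1(id90) recv 74: drop
Round 3: pos4(id11) recv 90: fwd; pos5(id74) recv 62: drop
Round 4: pos5(id74) recv 90: fwd
Round 5: pos0(id51) recv 90: fwd
Round 6: pos1(id90) recv 90: ELECTED

Answer: 51,74,90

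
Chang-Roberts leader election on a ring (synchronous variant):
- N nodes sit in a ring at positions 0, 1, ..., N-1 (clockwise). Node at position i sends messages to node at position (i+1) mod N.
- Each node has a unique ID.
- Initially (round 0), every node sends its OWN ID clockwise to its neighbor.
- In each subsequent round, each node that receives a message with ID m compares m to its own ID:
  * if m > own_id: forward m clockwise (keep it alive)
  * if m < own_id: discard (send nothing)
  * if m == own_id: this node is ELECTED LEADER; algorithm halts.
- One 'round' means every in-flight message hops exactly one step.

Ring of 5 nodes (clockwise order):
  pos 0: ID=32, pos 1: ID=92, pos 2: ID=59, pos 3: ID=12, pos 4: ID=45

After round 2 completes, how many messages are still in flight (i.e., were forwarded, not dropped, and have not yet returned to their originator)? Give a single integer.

Answer: 2

Derivation:
Round 1: pos1(id92) recv 32: drop; pos2(id59) recv 92: fwd; pos3(id12) recv 59: fwd; pos4(id45) recv 12: drop; pos0(id32) recv 45: fwd
Round 2: pos3(id12) recv 92: fwd; pos4(id45) recv 59: fwd; pos1(id92) recv 45: drop
After round 2: 2 messages still in flight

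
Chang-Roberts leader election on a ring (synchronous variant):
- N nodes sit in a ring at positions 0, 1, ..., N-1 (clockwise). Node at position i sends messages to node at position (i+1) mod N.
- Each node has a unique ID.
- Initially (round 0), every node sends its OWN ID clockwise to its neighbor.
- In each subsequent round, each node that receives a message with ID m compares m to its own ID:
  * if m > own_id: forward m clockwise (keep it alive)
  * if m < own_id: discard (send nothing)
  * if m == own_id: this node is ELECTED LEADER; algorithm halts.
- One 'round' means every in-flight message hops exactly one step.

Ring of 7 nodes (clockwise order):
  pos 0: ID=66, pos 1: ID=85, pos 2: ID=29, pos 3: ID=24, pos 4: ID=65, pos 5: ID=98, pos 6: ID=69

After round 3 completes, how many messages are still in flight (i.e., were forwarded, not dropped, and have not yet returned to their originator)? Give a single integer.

Answer: 2

Derivation:
Round 1: pos1(id85) recv 66: drop; pos2(id29) recv 85: fwd; pos3(id24) recv 29: fwd; pos4(id65) recv 24: drop; pos5(id98) recv 65: drop; pos6(id69) recv 98: fwd; pos0(id66) recv 69: fwd
Round 2: pos3(id24) recv 85: fwd; pos4(id65) recv 29: drop; pos0(id66) recv 98: fwd; pos1(id85) recv 69: drop
Round 3: pos4(id65) recv 85: fwd; pos1(id85) recv 98: fwd
After round 3: 2 messages still in flight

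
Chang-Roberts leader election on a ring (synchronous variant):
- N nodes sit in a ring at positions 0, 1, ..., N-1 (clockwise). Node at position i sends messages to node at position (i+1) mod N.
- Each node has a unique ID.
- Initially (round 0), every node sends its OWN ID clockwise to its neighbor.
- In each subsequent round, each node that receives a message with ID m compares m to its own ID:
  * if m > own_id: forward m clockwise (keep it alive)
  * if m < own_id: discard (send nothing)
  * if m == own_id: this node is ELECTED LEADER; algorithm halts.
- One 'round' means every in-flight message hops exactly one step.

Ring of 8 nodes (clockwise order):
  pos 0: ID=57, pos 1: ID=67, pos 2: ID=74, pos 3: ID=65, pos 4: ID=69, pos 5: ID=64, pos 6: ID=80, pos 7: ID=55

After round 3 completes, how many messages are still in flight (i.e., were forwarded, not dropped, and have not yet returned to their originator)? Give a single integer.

Answer: 2

Derivation:
Round 1: pos1(id67) recv 57: drop; pos2(id74) recv 67: drop; pos3(id65) recv 74: fwd; pos4(id69) recv 65: drop; pos5(id64) recv 69: fwd; pos6(id80) recv 64: drop; pos7(id55) recv 80: fwd; pos0(id57) recv 55: drop
Round 2: pos4(id69) recv 74: fwd; pos6(id80) recv 69: drop; pos0(id57) recv 80: fwd
Round 3: pos5(id64) recv 74: fwd; pos1(id67) recv 80: fwd
After round 3: 2 messages still in flight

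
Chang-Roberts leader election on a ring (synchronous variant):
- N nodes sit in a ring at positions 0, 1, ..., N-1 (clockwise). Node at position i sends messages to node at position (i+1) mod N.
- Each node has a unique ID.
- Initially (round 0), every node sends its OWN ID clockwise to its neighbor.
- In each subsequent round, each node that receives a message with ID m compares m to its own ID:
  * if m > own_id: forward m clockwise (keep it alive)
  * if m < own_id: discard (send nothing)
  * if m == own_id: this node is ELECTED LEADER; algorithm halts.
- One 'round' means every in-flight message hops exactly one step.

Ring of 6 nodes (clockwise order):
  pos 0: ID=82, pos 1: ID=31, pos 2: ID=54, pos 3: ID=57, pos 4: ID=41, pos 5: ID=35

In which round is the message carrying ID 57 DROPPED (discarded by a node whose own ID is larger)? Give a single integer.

Answer: 3

Derivation:
Round 1: pos1(id31) recv 82: fwd; pos2(id54) recv 31: drop; pos3(id57) recv 54: drop; pos4(id41) recv 57: fwd; pos5(id35) recv 41: fwd; pos0(id82) recv 35: drop
Round 2: pos2(id54) recv 82: fwd; pos5(id35) recv 57: fwd; pos0(id82) recv 41: drop
Round 3: pos3(id57) recv 82: fwd; pos0(id82) recv 57: drop
Round 4: pos4(id41) recv 82: fwd
Round 5: pos5(id35) recv 82: fwd
Round 6: pos0(id82) recv 82: ELECTED
Message ID 57 originates at pos 3; dropped at pos 0 in round 3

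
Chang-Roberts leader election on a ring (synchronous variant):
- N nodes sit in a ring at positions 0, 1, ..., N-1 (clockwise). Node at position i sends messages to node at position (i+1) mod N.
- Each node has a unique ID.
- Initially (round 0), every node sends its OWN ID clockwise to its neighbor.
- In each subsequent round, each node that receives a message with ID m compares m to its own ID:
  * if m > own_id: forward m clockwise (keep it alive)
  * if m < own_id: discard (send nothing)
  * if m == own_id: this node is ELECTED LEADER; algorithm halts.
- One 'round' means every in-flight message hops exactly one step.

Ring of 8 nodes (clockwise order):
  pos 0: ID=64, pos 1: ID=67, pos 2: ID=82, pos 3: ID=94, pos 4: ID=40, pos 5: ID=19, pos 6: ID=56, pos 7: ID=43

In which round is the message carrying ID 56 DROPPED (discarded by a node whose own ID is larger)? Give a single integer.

Answer: 2

Derivation:
Round 1: pos1(id67) recv 64: drop; pos2(id82) recv 67: drop; pos3(id94) recv 82: drop; pos4(id40) recv 94: fwd; pos5(id19) recv 40: fwd; pos6(id56) recv 19: drop; pos7(id43) recv 56: fwd; pos0(id64) recv 43: drop
Round 2: pos5(id19) recv 94: fwd; pos6(id56) recv 40: drop; pos0(id64) recv 56: drop
Round 3: pos6(id56) recv 94: fwd
Round 4: pos7(id43) recv 94: fwd
Round 5: pos0(id64) recv 94: fwd
Round 6: pos1(id67) recv 94: fwd
Round 7: pos2(id82) recv 94: fwd
Round 8: pos3(id94) recv 94: ELECTED
Message ID 56 originates at pos 6; dropped at pos 0 in round 2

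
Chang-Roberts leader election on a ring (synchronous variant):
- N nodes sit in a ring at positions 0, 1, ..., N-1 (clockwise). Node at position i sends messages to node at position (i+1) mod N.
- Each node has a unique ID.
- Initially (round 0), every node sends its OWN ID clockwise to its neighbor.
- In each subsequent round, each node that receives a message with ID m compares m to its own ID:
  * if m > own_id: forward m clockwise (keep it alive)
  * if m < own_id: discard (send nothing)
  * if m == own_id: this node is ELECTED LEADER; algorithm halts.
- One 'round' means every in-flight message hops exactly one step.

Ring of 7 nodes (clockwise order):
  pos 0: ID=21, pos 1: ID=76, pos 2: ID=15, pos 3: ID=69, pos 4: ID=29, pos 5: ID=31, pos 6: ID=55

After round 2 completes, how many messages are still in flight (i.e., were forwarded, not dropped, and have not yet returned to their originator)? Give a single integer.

Answer: 2

Derivation:
Round 1: pos1(id76) recv 21: drop; pos2(id15) recv 76: fwd; pos3(id69) recv 15: drop; pos4(id29) recv 69: fwd; pos5(id31) recv 29: drop; pos6(id55) recv 31: drop; pos0(id21) recv 55: fwd
Round 2: pos3(id69) recv 76: fwd; pos5(id31) recv 69: fwd; pos1(id76) recv 55: drop
After round 2: 2 messages still in flight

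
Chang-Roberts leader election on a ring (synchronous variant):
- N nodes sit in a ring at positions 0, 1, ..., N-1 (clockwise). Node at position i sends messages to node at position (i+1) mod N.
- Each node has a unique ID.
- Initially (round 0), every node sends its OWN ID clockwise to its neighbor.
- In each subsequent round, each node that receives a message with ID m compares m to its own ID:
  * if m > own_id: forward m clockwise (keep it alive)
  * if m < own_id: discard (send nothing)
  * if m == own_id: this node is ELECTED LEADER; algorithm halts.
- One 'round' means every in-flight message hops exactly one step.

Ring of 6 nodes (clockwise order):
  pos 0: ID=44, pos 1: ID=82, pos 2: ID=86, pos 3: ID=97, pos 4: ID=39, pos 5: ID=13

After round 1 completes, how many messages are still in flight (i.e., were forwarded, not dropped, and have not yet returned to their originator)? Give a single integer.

Round 1: pos1(id82) recv 44: drop; pos2(id86) recv 82: drop; pos3(id97) recv 86: drop; pos4(id39) recv 97: fwd; pos5(id13) recv 39: fwd; pos0(id44) recv 13: drop
After round 1: 2 messages still in flight

Answer: 2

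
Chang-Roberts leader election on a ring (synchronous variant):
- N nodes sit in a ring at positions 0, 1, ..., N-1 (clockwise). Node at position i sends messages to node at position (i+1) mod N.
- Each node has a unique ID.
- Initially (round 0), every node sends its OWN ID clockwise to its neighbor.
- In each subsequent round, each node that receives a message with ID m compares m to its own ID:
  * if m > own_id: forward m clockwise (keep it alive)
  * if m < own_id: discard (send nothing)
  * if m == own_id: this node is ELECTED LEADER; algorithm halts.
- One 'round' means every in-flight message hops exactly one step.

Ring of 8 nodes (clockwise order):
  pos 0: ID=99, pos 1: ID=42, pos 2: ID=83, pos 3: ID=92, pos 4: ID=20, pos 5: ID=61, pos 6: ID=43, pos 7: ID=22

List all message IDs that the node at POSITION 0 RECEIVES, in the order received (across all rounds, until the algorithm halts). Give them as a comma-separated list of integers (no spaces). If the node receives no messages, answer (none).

Round 1: pos1(id42) recv 99: fwd; pos2(id83) recv 42: drop; pos3(id92) recv 83: drop; pos4(id20) recv 92: fwd; pos5(id61) recv 20: drop; pos6(id43) recv 61: fwd; pos7(id22) recv 43: fwd; pos0(id99) recv 22: drop
Round 2: pos2(id83) recv 99: fwd; pos5(id61) recv 92: fwd; pos7(id22) recv 61: fwd; pos0(id99) recv 43: drop
Round 3: pos3(id92) recv 99: fwd; pos6(id43) recv 92: fwd; pos0(id99) recv 61: drop
Round 4: pos4(id20) recv 99: fwd; pos7(id22) recv 92: fwd
Round 5: pos5(id61) recv 99: fwd; pos0(id99) recv 92: drop
Round 6: pos6(id43) recv 99: fwd
Round 7: pos7(id22) recv 99: fwd
Round 8: pos0(id99) recv 99: ELECTED

Answer: 22,43,61,92,99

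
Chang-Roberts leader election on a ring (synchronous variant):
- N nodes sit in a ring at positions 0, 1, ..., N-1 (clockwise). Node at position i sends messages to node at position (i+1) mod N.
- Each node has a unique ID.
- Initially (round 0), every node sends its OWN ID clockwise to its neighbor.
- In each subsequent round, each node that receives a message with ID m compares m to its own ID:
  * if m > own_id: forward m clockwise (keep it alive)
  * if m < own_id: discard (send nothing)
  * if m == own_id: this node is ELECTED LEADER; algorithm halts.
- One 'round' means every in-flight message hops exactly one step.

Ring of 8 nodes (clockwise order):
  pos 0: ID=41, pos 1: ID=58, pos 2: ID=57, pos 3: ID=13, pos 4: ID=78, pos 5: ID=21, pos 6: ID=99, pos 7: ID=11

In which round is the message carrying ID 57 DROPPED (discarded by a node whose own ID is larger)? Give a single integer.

Answer: 2

Derivation:
Round 1: pos1(id58) recv 41: drop; pos2(id57) recv 58: fwd; pos3(id13) recv 57: fwd; pos4(id78) recv 13: drop; pos5(id21) recv 78: fwd; pos6(id99) recv 21: drop; pos7(id11) recv 99: fwd; pos0(id41) recv 11: drop
Round 2: pos3(id13) recv 58: fwd; pos4(id78) recv 57: drop; pos6(id99) recv 78: drop; pos0(id41) recv 99: fwd
Round 3: pos4(id78) recv 58: drop; pos1(id58) recv 99: fwd
Round 4: pos2(id57) recv 99: fwd
Round 5: pos3(id13) recv 99: fwd
Round 6: pos4(id78) recv 99: fwd
Round 7: pos5(id21) recv 99: fwd
Round 8: pos6(id99) recv 99: ELECTED
Message ID 57 originates at pos 2; dropped at pos 4 in round 2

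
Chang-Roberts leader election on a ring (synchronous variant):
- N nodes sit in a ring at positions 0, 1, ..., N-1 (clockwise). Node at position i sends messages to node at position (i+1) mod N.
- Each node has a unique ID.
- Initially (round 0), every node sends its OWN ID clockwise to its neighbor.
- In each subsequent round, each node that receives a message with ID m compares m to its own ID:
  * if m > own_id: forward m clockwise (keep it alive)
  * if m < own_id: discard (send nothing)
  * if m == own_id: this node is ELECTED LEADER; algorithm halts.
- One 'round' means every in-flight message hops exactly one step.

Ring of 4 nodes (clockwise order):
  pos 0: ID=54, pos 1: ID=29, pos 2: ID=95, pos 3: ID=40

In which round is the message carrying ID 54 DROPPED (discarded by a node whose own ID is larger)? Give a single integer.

Answer: 2

Derivation:
Round 1: pos1(id29) recv 54: fwd; pos2(id95) recv 29: drop; pos3(id40) recv 95: fwd; pos0(id54) recv 40: drop
Round 2: pos2(id95) recv 54: drop; pos0(id54) recv 95: fwd
Round 3: pos1(id29) recv 95: fwd
Round 4: pos2(id95) recv 95: ELECTED
Message ID 54 originates at pos 0; dropped at pos 2 in round 2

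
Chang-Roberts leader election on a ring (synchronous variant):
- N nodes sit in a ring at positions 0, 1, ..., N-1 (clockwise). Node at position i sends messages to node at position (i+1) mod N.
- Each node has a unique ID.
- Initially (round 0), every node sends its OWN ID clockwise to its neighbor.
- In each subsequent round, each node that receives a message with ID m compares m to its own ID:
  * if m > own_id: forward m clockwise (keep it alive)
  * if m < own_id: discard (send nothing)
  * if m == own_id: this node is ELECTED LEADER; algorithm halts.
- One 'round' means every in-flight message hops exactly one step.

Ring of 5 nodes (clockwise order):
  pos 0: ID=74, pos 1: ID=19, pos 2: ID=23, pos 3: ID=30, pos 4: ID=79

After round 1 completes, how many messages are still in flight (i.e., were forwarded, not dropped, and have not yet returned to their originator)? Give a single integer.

Round 1: pos1(id19) recv 74: fwd; pos2(id23) recv 19: drop; pos3(id30) recv 23: drop; pos4(id79) recv 30: drop; pos0(id74) recv 79: fwd
After round 1: 2 messages still in flight

Answer: 2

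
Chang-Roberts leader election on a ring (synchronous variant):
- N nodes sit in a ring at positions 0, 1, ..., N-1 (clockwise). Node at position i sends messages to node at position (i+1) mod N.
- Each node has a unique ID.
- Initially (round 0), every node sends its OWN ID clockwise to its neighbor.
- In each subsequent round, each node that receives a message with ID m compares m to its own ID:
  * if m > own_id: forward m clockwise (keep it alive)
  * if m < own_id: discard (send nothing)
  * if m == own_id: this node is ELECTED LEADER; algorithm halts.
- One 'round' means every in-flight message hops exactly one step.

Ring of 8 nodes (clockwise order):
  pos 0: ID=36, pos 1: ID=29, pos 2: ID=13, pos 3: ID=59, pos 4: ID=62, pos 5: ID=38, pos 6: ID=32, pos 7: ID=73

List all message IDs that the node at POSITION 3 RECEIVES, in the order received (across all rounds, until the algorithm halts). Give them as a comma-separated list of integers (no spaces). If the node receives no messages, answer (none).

Answer: 13,29,36,73

Derivation:
Round 1: pos1(id29) recv 36: fwd; pos2(id13) recv 29: fwd; pos3(id59) recv 13: drop; pos4(id62) recv 59: drop; pos5(id38) recv 62: fwd; pos6(id32) recv 38: fwd; pos7(id73) recv 32: drop; pos0(id36) recv 73: fwd
Round 2: pos2(id13) recv 36: fwd; pos3(id59) recv 29: drop; pos6(id32) recv 62: fwd; pos7(id73) recv 38: drop; pos1(id29) recv 73: fwd
Round 3: pos3(id59) recv 36: drop; pos7(id73) recv 62: drop; pos2(id13) recv 73: fwd
Round 4: pos3(id59) recv 73: fwd
Round 5: pos4(id62) recv 73: fwd
Round 6: pos5(id38) recv 73: fwd
Round 7: pos6(id32) recv 73: fwd
Round 8: pos7(id73) recv 73: ELECTED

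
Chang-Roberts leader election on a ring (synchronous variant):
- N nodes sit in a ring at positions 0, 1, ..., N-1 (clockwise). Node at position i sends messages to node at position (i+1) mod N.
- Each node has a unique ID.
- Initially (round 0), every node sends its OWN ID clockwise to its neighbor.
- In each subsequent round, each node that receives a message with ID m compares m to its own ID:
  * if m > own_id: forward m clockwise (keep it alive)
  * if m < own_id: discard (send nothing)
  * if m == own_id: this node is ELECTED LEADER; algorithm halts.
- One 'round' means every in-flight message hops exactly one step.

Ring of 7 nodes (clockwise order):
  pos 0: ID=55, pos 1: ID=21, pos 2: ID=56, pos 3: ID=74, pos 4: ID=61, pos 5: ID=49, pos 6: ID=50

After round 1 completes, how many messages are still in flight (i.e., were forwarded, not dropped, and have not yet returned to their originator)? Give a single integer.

Answer: 3

Derivation:
Round 1: pos1(id21) recv 55: fwd; pos2(id56) recv 21: drop; pos3(id74) recv 56: drop; pos4(id61) recv 74: fwd; pos5(id49) recv 61: fwd; pos6(id50) recv 49: drop; pos0(id55) recv 50: drop
After round 1: 3 messages still in flight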